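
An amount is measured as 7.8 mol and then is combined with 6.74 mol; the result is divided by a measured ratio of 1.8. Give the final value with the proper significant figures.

8.1 mol

7.8 mol + 6.74 mol = 14.54 mol; the sum is limited to 1 decimal place (3 s.f.).
Carrying full precision, 14.54 ÷ 1.8 = 8.07777777778… mol; 1.8 has 2 s.f., so the result keeps min(3, 2) = 2 s.f.
Rounded to 2 significant figures: 8.1 mol.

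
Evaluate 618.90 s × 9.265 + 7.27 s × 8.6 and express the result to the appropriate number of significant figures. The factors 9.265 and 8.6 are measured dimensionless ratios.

618.90 × 9.265 = 5734.1085 → 5734 s (4 s.f., last digit at the 10^0 place).
7.27 × 8.6 = 62.522 → 63 s (2 s.f., last digit at the 10^0 place).
Sum: 5796.6305 s; keep the coarser place, 10^0.
Result: 5797 s.

5797 s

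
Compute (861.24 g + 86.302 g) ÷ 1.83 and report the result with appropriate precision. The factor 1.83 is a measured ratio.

861.24 g + 86.302 g = 947.542 g; the sum is limited to 2 decimal places (5 s.f.).
Carrying full precision, 947.542 ÷ 1.83 = 517.782513661… g; 1.83 has 3 s.f., so the result keeps min(5, 3) = 3 s.f.
Rounded to 3 significant figures: 518 g.

518 g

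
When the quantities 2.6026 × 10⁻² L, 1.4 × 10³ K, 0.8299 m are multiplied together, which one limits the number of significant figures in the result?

2.6026 × 10⁻² L → 5 s.f.; 1.4 × 10³ K → 2 s.f.; 0.8299 m → 4 s.f.
The fewest is 2 significant figures, from 1.4 × 10³ K.

1.4 × 10³ K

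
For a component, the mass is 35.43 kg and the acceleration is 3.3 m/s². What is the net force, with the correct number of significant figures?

net force = 35.43 kg × 3.3 m/s² = 116.919 N.
35.43 has 4 significant figures; 3.3 has 2.
Division/multiplication keeps the fewest: 2 significant figures.
Rounded: 1.2 × 10^2 N.

1.2 × 10^2 N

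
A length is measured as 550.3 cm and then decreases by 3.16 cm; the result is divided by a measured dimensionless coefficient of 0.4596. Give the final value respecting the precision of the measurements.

1190. cm

550.3 cm − 3.16 cm = 547.14 cm; the difference is limited to 1 decimal place (4 s.f.).
Carrying full precision, 547.14 ÷ 0.4596 = 1190.46997389… cm; 0.4596 has 4 s.f., so the result keeps min(4, 4) = 4 s.f.
Rounded to 4 significant figures: 1190. cm.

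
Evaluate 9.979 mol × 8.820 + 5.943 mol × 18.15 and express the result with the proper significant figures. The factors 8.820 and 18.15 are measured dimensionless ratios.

9.979 × 8.820 = 88.01478 → 88.01 mol (4 s.f., last digit at the 10^-2 place).
5.943 × 18.15 = 107.86545 → 107.9 mol (4 s.f., last digit at the 10^-1 place).
Sum: 195.88023 mol; keep the coarser place, 10^-1.
Result: 195.9 mol.

195.9 mol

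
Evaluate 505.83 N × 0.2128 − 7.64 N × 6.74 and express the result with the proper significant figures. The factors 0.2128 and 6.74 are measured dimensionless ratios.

505.83 × 0.2128 = 107.640624 → 107.6 N (4 s.f., last digit at the 10^-1 place).
7.64 × 6.74 = 51.4936 → 51.5 N (3 s.f., last digit at the 10^-1 place).
Difference: 56.147024 N; keep the coarser place, 10^-1.
Result: 56.1 N.

56.1 N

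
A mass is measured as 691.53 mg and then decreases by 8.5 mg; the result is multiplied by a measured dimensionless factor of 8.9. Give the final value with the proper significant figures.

691.53 mg − 8.5 mg = 683.03 mg; the difference is limited to 1 decimal place (4 s.f.).
Carrying full precision, 683.03 × 8.9 = 6078.967 mg; 8.9 has 2 s.f., so the result keeps min(4, 2) = 2 s.f.
Rounded to 2 significant figures: 6.1 × 10^3 mg.

6.1 × 10^3 mg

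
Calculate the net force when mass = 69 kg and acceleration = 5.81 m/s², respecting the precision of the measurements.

net force = 69 kg × 5.81 m/s² = 400.89 N.
69 has 2 significant figures; 5.81 has 3.
Division/multiplication keeps the fewest: 2 significant figures.
Rounded: 4.0 × 10^2 N.

4.0 × 10^2 N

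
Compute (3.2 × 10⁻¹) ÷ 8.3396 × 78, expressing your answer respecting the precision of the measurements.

3.0

(3.2 × 10⁻¹) ÷ 8.3396 × 78 = 2.99294930212…
Multiplication/division keeps the fewest significant figures: 3.2 × 10⁻¹ → 2 s.f., 8.3396 → 5 s.f., 78 → 2 s.f.; limit is 2.
Rounded to 2 significant figures: 3.0.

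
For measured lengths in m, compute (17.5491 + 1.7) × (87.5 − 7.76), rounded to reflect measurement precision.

17.5491 + 1.7 = 19.2491, limited to 1 d.p. → 3 s.f.; 87.5 − 7.76 = 79.74, limited to 1 d.p. → 3 s.f.
Carrying full precision, 19.2491 × 79.74 = 1534.923234; keep min(3, 3) = 3 s.f.
Rounded to 3 significant figures: 1.53 × 10³ m².

1.53 × 10³ m²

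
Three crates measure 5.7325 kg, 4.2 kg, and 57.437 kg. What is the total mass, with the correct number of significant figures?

67.4 kg

5.7325 kg + 4.2 kg + 57.437 kg = 67.3695 kg.
Addition/subtraction keeps the fewest decimal places: 5.7325 → 4 decimal places, 4.2 → 1 decimal place, 57.437 → 3 decimal places; limit is 1.
Rounded to 1 decimal place: 67.4 kg.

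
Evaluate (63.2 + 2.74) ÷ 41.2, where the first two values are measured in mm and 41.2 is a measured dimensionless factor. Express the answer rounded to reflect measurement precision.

1.60 mm

63.2 mm + 2.74 mm = 65.94 mm; the sum is limited to 1 decimal place (3 s.f.).
Carrying full precision, 65.94 ÷ 41.2 = 1.60048543689… mm; 41.2 has 3 s.f., so the result keeps min(3, 3) = 3 s.f.
Rounded to 3 significant figures: 1.60 mm.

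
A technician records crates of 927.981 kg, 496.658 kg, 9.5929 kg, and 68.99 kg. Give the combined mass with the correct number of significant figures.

927.981 kg + 496.658 kg + 9.5929 kg + 68.99 kg = 1503.2219 kg.
Addition/subtraction keeps the fewest decimal places: 927.981 → 3 decimal places, 496.658 → 3 decimal places, 9.5929 → 4 decimal places, 68.99 → 2 decimal places; limit is 2.
Rounded to 2 decimal places: 1503.22 kg.

1503.22 kg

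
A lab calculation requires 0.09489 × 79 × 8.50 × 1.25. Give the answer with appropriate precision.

8.0 × 10^1

0.09489 × 79 × 8.50 × 1.25 = 79.64829375
Multiplication/division keeps the fewest significant figures: 0.09489 → 4 s.f., 79 → 2 s.f., 8.50 → 3 s.f., 1.25 → 3 s.f.; limit is 2.
Rounded to 2 significant figures: 8.0 × 10^1.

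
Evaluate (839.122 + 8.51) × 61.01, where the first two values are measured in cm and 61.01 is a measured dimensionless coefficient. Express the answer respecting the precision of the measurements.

839.122 cm + 8.51 cm = 847.632 cm; the sum is limited to 2 decimal places (5 s.f.).
Carrying full precision, 847.632 × 61.01 = 51714.02832 cm; 61.01 has 4 s.f., so the result keeps min(5, 4) = 4 s.f.
Rounded to 4 significant figures: 5.171 × 10⁴ cm.

5.171 × 10⁴ cm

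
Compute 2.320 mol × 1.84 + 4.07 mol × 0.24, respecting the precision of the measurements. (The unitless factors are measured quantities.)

2.320 × 1.84 = 4.2688 → 4.27 mol (3 s.f., last digit at the 10^-2 place).
4.07 × 0.24 = 0.9768 → 0.98 mol (2 s.f., last digit at the 10^-2 place).
Sum: 5.2456 mol; keep the coarser place, 10^-2.
Result: 5.25 mol.

5.25 mol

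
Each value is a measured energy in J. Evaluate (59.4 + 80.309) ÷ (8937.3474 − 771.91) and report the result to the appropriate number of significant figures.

0.01711

59.4 + 80.309 = 139.709, limited to 1 d.p. → 4 s.f.; 8937.3474 − 771.91 = 8165.4374, limited to 2 d.p. → 6 s.f.
Carrying full precision, 139.709 ÷ 8165.4374 = 0.0171097998988…; keep min(4, 6) = 4 s.f.
Rounded to 4 significant figures: 0.01711.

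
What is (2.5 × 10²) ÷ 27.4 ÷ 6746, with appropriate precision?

0.0014

(2.5 × 10²) ÷ 27.4 ÷ 6746 = 0.00135251817243…
Multiplication/division keeps the fewest significant figures: 2.5 × 10² → 2 s.f., 27.4 → 3 s.f., 6746 → 4 s.f.; limit is 2.
Rounded to 2 significant figures: 0.0014.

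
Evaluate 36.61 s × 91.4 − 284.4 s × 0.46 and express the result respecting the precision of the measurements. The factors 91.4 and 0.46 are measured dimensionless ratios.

3.22 × 10^3 s

36.61 × 91.4 = 3346.154 → 3.35 × 10^3 s (3 s.f., last digit at the 10^1 place).
284.4 × 0.46 = 130.824 → 1.3 × 10^2 s (2 s.f., last digit at the 10^1 place).
Difference: 3215.33 s; keep the coarser place, 10^1.
Result: 3.22 × 10^3 s.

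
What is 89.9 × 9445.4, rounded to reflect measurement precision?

89.9 × 9445.4 = 849141.46
Multiplication/division keeps the fewest significant figures: 89.9 → 3 s.f., 9445.4 → 5 s.f.; limit is 3.
Rounded to 3 significant figures: 8.49 × 10^5.

8.49 × 10^5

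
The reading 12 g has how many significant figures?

2

12: every digit is nonzero and significant.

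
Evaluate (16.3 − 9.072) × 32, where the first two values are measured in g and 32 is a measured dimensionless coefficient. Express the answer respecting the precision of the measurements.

2.3 × 10² g

16.3 g − 9.072 g = 7.228 g; the difference is limited to 1 decimal place (2 s.f.).
Carrying full precision, 7.228 × 32 = 231.296 g; 32 has 2 s.f., so the result keeps min(2, 2) = 2 s.f.
Rounded to 2 significant figures: 2.3 × 10² g.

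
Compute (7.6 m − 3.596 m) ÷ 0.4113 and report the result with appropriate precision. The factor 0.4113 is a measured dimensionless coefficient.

7.6 m − 3.596 m = 4.004 m; the difference is limited to 1 decimal place (2 s.f.).
Carrying full precision, 4.004 ÷ 0.4113 = 9.73498662777… m; 0.4113 has 4 s.f., so the result keeps min(2, 4) = 2 s.f.
Rounded to 2 significant figures: 9.7 m.

9.7 m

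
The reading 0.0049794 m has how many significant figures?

5

0.0049794: leading zeros are not significant.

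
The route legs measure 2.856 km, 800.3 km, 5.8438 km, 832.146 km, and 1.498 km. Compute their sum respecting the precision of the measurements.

1642.6 km

2.856 km + 800.3 km + 5.8438 km + 832.146 km + 1.498 km = 1642.6438 km.
Addition/subtraction keeps the fewest decimal places: 2.856 → 3 decimal places, 800.3 → 1 decimal place, 5.8438 → 4 decimal places, 832.146 → 3 decimal places, 1.498 → 3 decimal places; limit is 1.
Rounded to 1 decimal place: 1642.6 km.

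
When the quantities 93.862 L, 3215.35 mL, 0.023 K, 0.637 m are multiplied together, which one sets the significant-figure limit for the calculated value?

93.862 L → 5 s.f.; 3215.35 mL → 6 s.f.; 0.023 K → 2 s.f.; 0.637 m → 3 s.f.
The fewest is 2 significant figures, from 0.023 K.

0.023 K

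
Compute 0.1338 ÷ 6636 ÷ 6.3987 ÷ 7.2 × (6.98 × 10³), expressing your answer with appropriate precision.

0.1338 ÷ 6636 ÷ 6.3987 ÷ 7.2 × (6.98 × 10³) = 0.0030547868563…
Multiplication/division keeps the fewest significant figures: 0.1338 → 4 s.f., 6636 → 4 s.f., 6.3987 → 5 s.f., 7.2 → 2 s.f., 6.98 × 10³ → 3 s.f.; limit is 2.
Rounded to 2 significant figures: 0.0031.

0.0031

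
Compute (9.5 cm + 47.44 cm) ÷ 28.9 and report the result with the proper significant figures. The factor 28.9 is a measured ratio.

9.5 cm + 47.44 cm = 56.94 cm; the sum is limited to 1 decimal place (3 s.f.).
Carrying full precision, 56.94 ÷ 28.9 = 1.97024221453… cm; 28.9 has 3 s.f., so the result keeps min(3, 3) = 3 s.f.
Rounded to 3 significant figures: 1.97 cm.

1.97 cm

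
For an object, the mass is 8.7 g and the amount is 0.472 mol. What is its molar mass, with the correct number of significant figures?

molar mass = 8.7 g ÷ 0.472 mol = 18.4322033898… g/mol.
8.7 has 2 significant figures; 0.472 has 3.
Division/multiplication keeps the fewest: 2 significant figures.
Rounded: 18 g/mol.

18 g/mol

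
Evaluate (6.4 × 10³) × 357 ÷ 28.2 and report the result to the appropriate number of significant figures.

8.1 × 10⁴

(6.4 × 10³) × 357 ÷ 28.2 = 81021.2765957…
Multiplication/division keeps the fewest significant figures: 6.4 × 10³ → 2 s.f., 357 → 3 s.f., 28.2 → 3 s.f.; limit is 2.
Rounded to 2 significant figures: 8.1 × 10⁴.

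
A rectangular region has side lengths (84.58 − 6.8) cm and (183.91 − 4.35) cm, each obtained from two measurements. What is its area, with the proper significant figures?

84.58 − 6.8 = 77.78, limited to 1 d.p. → 3 s.f.; 183.91 − 4.35 = 179.56, limited to 2 d.p. → 5 s.f.
Carrying full precision, 77.78 × 179.56 = 13966.1768; keep min(3, 5) = 3 s.f.
Rounded to 3 significant figures: 1.40 × 10⁴ cm².

1.40 × 10⁴ cm²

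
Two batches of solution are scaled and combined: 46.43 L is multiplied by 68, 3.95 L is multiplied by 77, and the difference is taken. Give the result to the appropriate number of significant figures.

2.9 × 10^3 L

46.43 × 68 = 3157.24 → 3.2 × 10^3 L (2 s.f., last digit at the 10^2 place).
3.95 × 77 = 304.15 → 3.0 × 10^2 L (2 s.f., last digit at the 10^1 place).
Difference: 2853.09 L; keep the coarser place, 10^2.
Result: 2.9 × 10^3 L.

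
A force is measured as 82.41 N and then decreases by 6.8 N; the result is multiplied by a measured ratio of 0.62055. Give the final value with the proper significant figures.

46.9 N

82.41 N − 6.8 N = 75.61 N; the difference is limited to 1 decimal place (3 s.f.).
Carrying full precision, 75.61 × 0.62055 = 46.9197855 N; 0.62055 has 5 s.f., so the result keeps min(3, 5) = 3 s.f.
Rounded to 3 significant figures: 46.9 N.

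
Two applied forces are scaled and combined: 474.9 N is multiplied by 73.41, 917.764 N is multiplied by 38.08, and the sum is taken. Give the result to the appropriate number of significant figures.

474.9 × 73.41 = 34862.409 → 3.486 × 10⁴ N (4 s.f., last digit at the 10^1 place).
917.764 × 38.08 = 34948.45312 → 3.495 × 10⁴ N (4 s.f., last digit at the 10^1 place).
Sum: 69810.86212 N; keep the coarser place, 10^1.
Result: 6.981 × 10⁴ N.

6.981 × 10⁴ N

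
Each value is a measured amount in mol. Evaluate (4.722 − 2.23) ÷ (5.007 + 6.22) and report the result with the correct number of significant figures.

4.722 − 2.23 = 2.492, limited to 2 d.p. → 3 s.f.; 5.007 + 6.22 = 11.227, limited to 2 d.p. → 4 s.f.
Carrying full precision, 2.492 ÷ 11.227 = 0.22196490603…; keep min(3, 4) = 3 s.f.
Rounded to 3 significant figures: 0.222.

0.222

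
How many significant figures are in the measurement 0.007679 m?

0.007679: leading zeros are not significant.

4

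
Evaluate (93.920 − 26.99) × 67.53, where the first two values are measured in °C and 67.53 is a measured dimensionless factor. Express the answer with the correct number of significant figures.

93.920 °C − 26.99 °C = 66.930 °C; the difference is limited to 2 decimal places (4 s.f.).
Carrying full precision, 66.930 × 67.53 = 4519.7829 °C; 67.53 has 4 s.f., so the result keeps min(4, 4) = 4 s.f.
Rounded to 4 significant figures: 4.520 × 10³ °C.

4.520 × 10³ °C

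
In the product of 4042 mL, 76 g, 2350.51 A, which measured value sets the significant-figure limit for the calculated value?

76 g

4042 mL → 4 s.f.; 76 g → 2 s.f.; 2350.51 A → 6 s.f.
The fewest is 2 significant figures, from 76 g.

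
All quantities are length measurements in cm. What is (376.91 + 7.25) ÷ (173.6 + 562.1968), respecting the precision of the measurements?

0.5221

376.91 + 7.25 = 384.16, limited to 2 d.p. → 5 s.f.; 173.6 + 562.1968 = 735.7968, limited to 1 d.p. → 4 s.f.
Carrying full precision, 384.16 ÷ 735.7968 = 0.522100666923…; keep min(5, 4) = 4 s.f.
Rounded to 4 significant figures: 0.5221.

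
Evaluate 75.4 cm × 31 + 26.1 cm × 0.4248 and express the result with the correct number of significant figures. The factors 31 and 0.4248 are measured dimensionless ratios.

75.4 × 31 = 2337.4 → 2.3 × 10^3 cm (2 s.f., last digit at the 10^2 place).
26.1 × 0.4248 = 11.08728 → 11.1 cm (3 s.f., last digit at the 10^-1 place).
Sum: 2348.48728 cm; keep the coarser place, 10^2.
Result: 2.3 × 10^3 cm.

2.3 × 10^3 cm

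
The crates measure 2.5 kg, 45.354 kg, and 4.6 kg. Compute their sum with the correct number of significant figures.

52.5 kg

2.5 kg + 45.354 kg + 4.6 kg = 52.454 kg.
Addition/subtraction keeps the fewest decimal places: 2.5 → 1 decimal place, 45.354 → 3 decimal places, 4.6 → 1 decimal place; limit is 1.
Rounded to 1 decimal place: 52.5 kg.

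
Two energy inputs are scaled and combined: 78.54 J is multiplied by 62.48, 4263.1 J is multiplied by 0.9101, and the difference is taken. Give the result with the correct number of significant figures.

78.54 × 62.48 = 4907.1792 → 4907 J (4 s.f., last digit at the 10^0 place).
4263.1 × 0.9101 = 3879.84731 → 3.880 × 10^3 J (4 s.f., last digit at the 10^0 place).
Difference: 1027.33189 J; keep the coarser place, 10^0.
Result: 1027 J.

1027 J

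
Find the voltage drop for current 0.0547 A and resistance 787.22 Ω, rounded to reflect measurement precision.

voltage drop = 0.0547 A × 787.22 Ω = 43.060934 V.
0.0547 has 3 significant figures; 787.22 has 5.
Division/multiplication keeps the fewest: 3 significant figures.
Rounded: 43.1 V.

43.1 V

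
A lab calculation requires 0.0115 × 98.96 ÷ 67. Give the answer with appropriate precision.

0.017

0.0115 × 98.96 ÷ 67 = 0.0169856716418…
Multiplication/division keeps the fewest significant figures: 0.0115 → 3 s.f., 98.96 → 4 s.f., 67 → 2 s.f.; limit is 2.
Rounded to 2 significant figures: 0.017.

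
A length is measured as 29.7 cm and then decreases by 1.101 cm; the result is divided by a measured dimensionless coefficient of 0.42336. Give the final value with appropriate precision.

29.7 cm − 1.101 cm = 28.599 cm; the difference is limited to 1 decimal place (3 s.f.).
Carrying full precision, 28.599 ÷ 0.42336 = 67.5524376417… cm; 0.42336 has 5 s.f., so the result keeps min(3, 5) = 3 s.f.
Rounded to 3 significant figures: 67.6 cm.

67.6 cm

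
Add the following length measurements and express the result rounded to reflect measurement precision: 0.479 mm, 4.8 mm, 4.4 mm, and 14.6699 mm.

24.3 mm

0.479 mm + 4.8 mm + 4.4 mm + 14.6699 mm = 24.3489 mm.
Addition/subtraction keeps the fewest decimal places: 0.479 → 3 decimal places, 4.8 → 1 decimal place, 4.4 → 1 decimal place, 14.6699 → 4 decimal places; limit is 1.
Rounded to 1 decimal place: 24.3 mm.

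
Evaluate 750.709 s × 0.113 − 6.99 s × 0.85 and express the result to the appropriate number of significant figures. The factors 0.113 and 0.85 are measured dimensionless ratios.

78.9 s

750.709 × 0.113 = 84.830117 → 84.8 s (3 s.f., last digit at the 10^-1 place).
6.99 × 0.85 = 5.9415 → 5.9 s (2 s.f., last digit at the 10^-1 place).
Difference: 78.888617 s; keep the coarser place, 10^-1.
Result: 78.9 s.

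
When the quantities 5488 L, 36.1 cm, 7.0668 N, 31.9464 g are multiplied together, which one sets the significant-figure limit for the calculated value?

36.1 cm

5488 L → 4 s.f.; 36.1 cm → 3 s.f.; 7.0668 N → 5 s.f.; 31.9464 g → 6 s.f.
The fewest is 3 significant figures, from 36.1 cm.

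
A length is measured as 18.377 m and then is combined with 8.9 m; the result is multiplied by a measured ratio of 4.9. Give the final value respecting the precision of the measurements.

1.3 × 10² m

18.377 m + 8.9 m = 27.277 m; the sum is limited to 1 decimal place (3 s.f.).
Carrying full precision, 27.277 × 4.9 = 133.6573 m; 4.9 has 2 s.f., so the result keeps min(3, 2) = 2 s.f.
Rounded to 2 significant figures: 1.3 × 10² m.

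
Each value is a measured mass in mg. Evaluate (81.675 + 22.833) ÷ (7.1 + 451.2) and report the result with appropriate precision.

81.675 + 22.833 = 104.508, limited to 3 d.p. → 6 s.f.; 7.1 + 451.2 = 458.3, limited to 1 d.p. → 4 s.f.
Carrying full precision, 104.508 ÷ 458.3 = 0.228034038839…; keep min(6, 4) = 4 s.f.
Rounded to 4 significant figures: 0.2280.

0.2280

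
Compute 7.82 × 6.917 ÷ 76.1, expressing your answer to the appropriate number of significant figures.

7.82 × 6.917 ÷ 76.1 = 0.710787647832…
Multiplication/division keeps the fewest significant figures: 7.82 → 3 s.f., 6.917 → 4 s.f., 76.1 → 3 s.f.; limit is 3.
Rounded to 3 significant figures: 0.711.

0.711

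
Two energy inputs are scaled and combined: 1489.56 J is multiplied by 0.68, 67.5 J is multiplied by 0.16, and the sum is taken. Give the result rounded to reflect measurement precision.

1.0 × 10^3 J

1489.56 × 0.68 = 1012.9008 → 1.0 × 10^3 J (2 s.f., last digit at the 10^2 place).
67.5 × 0.16 = 10.8 → 11 J (2 s.f., last digit at the 10^0 place).
Sum: 1023.7008 J; keep the coarser place, 10^2.
Result: 1.0 × 10^3 J.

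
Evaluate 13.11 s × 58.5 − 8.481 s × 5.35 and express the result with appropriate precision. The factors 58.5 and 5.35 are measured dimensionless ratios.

13.11 × 58.5 = 766.935 → 767 s (3 s.f., last digit at the 10^0 place).
8.481 × 5.35 = 45.37335 → 45.4 s (3 s.f., last digit at the 10^-1 place).
Difference: 721.56165 s; keep the coarser place, 10^0.
Result: 722 s.

722 s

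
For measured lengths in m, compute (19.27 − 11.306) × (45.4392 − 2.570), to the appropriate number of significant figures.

19.27 − 11.306 = 7.964, limited to 2 d.p. → 3 s.f.; 45.4392 − 2.570 = 42.8692, limited to 3 d.p. → 5 s.f.
Carrying full precision, 7.964 × 42.8692 = 341.4103088; keep min(3, 5) = 3 s.f.
Rounded to 3 significant figures: 341 m².

341 m²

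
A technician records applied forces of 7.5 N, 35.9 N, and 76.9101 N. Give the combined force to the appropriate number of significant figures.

7.5 N + 35.9 N + 76.9101 N = 120.3101 N.
Addition/subtraction keeps the fewest decimal places: 7.5 → 1 decimal place, 35.9 → 1 decimal place, 76.9101 → 4 decimal places; limit is 1.
Rounded to 1 decimal place: 1.203 × 10^2 N.

1.203 × 10^2 N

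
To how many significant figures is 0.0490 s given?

0.0490: leading zeros are not significant; trailing zeros after a decimal point are significant.

3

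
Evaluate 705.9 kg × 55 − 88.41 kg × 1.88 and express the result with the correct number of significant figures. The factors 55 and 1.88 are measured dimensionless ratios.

3.9 × 10⁴ kg

705.9 × 55 = 38824.5 → 3.9 × 10⁴ kg (2 s.f., last digit at the 10^3 place).
88.41 × 1.88 = 166.2108 → 166 kg (3 s.f., last digit at the 10^0 place).
Difference: 38658.2892 kg; keep the coarser place, 10^3.
Result: 3.9 × 10⁴ kg.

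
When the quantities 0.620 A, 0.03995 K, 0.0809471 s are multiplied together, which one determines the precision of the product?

0.620 A → 3 s.f.; 0.03995 K → 4 s.f.; 0.0809471 s → 6 s.f.
The fewest is 3 significant figures, from 0.620 A.

0.620 A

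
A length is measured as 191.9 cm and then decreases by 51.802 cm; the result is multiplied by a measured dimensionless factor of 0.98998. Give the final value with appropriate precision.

138.7 cm

191.9 cm − 51.802 cm = 140.098 cm; the difference is limited to 1 decimal place (4 s.f.).
Carrying full precision, 140.098 × 0.98998 = 138.69421804 cm; 0.98998 has 5 s.f., so the result keeps min(4, 5) = 4 s.f.
Rounded to 4 significant figures: 138.7 cm.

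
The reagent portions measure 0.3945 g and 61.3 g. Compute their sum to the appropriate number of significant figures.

61.7 g

0.3945 g + 61.3 g = 61.6945 g.
Addition/subtraction keeps the fewest decimal places: 0.3945 → 4 decimal places, 61.3 → 1 decimal place; limit is 1.
Rounded to 1 decimal place: 61.7 g.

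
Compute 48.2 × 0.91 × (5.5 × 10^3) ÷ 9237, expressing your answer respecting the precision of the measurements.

26

48.2 × 0.91 × (5.5 × 10^3) ÷ 9237 = 26.116812818…
Multiplication/division keeps the fewest significant figures: 48.2 → 3 s.f., 0.91 → 2 s.f., 5.5 × 10^3 → 2 s.f., 9237 → 4 s.f.; limit is 2.
Rounded to 2 significant figures: 26.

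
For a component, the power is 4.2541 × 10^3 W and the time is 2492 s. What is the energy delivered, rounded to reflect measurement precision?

energy delivered = 4.2541 × 10^3 W × 2492 s = 10601217.2 J.
4.2541 × 10^3 has 5 significant figures; 2492 has 4.
Division/multiplication keeps the fewest: 4 significant figures.
Rounded: 1.060 × 10^7 J.

1.060 × 10^7 J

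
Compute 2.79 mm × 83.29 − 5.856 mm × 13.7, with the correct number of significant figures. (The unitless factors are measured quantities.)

2.79 × 83.29 = 232.3791 → 232 mm (3 s.f., last digit at the 10^0 place).
5.856 × 13.7 = 80.2272 → 80.2 mm (3 s.f., last digit at the 10^-1 place).
Difference: 152.1519 mm; keep the coarser place, 10^0.
Result: 152 mm.

152 mm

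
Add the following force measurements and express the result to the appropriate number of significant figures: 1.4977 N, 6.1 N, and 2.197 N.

1.4977 N + 6.1 N + 2.197 N = 9.7947 N.
Addition/subtraction keeps the fewest decimal places: 1.4977 → 4 decimal places, 6.1 → 1 decimal place, 2.197 → 3 decimal places; limit is 1.
Rounded to 1 decimal place: 9.8 N.

9.8 N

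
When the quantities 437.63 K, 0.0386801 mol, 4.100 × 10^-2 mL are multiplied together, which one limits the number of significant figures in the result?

4.100 × 10^-2 mL

437.63 K → 5 s.f.; 0.0386801 mol → 6 s.f.; 4.100 × 10^-2 mL → 4 s.f.
The fewest is 4 significant figures, from 4.100 × 10^-2 mL.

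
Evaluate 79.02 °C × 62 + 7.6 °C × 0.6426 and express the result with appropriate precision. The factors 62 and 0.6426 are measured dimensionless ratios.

79.02 × 62 = 4899.24 → 4.9 × 10^3 °C (2 s.f., last digit at the 10^2 place).
7.6 × 0.6426 = 4.88376 → 4.9 °C (2 s.f., last digit at the 10^-1 place).
Sum: 4904.12376 °C; keep the coarser place, 10^2.
Result: 4.9 × 10^3 °C.

4.9 × 10^3 °C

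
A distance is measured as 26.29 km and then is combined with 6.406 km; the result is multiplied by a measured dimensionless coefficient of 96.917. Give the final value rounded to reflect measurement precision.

3169 km

26.29 km + 6.406 km = 32.696 km; the sum is limited to 2 decimal places (4 s.f.).
Carrying full precision, 32.696 × 96.917 = 3168.798232 km; 96.917 has 5 s.f., so the result keeps min(4, 5) = 4 s.f.
Rounded to 4 significant figures: 3169 km.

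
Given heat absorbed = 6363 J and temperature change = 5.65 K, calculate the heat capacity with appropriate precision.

heat capacity = 6363 J ÷ 5.65 K = 1126.19469027… J/K.
6363 has 4 significant figures; 5.65 has 3.
Division/multiplication keeps the fewest: 3 significant figures.
Rounded: 1.13 × 10^3 J/K.

1.13 × 10^3 J/K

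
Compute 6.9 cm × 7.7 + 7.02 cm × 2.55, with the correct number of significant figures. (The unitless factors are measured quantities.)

6.9 × 7.7 = 53.13 → 53 cm (2 s.f., last digit at the 10^0 place).
7.02 × 2.55 = 17.901 → 17.9 cm (3 s.f., last digit at the 10^-1 place).
Sum: 71.031 cm; keep the coarser place, 10^0.
Result: 71 cm.

71 cm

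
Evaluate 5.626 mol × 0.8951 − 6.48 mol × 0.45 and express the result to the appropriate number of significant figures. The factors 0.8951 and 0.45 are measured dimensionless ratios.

2.1 mol

5.626 × 0.8951 = 5.0358326 → 5.036 mol (4 s.f., last digit at the 10^-3 place).
6.48 × 0.45 = 2.916 → 2.9 mol (2 s.f., last digit at the 10^-1 place).
Difference: 2.1198326 mol; keep the coarser place, 10^-1.
Result: 2.1 mol.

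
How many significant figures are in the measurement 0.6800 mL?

4

0.6800: leading zeros are not significant; trailing zeros after a decimal point are significant.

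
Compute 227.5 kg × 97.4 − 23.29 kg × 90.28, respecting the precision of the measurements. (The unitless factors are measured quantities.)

227.5 × 97.4 = 22158.5 → 2.22 × 10^4 kg (3 s.f., last digit at the 10^2 place).
23.29 × 90.28 = 2102.6212 → 2103 kg (4 s.f., last digit at the 10^0 place).
Difference: 20055.8788 kg; keep the coarser place, 10^2.
Result: 2.01 × 10^4 kg.

2.01 × 10^4 kg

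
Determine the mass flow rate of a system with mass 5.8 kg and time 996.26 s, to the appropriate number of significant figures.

0.0058 kg/s

mass flow rate = 5.8 kg ÷ 996.26 s = 0.00582177343264… kg/s.
5.8 has 2 significant figures; 996.26 has 5.
Division/multiplication keeps the fewest: 2 significant figures.
Rounded: 0.0058 kg/s.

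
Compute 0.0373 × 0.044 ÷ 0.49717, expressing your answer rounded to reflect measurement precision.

0.0033

0.0373 × 0.044 ÷ 0.49717 = 0.00330108413621…
Multiplication/division keeps the fewest significant figures: 0.0373 → 3 s.f., 0.044 → 2 s.f., 0.49717 → 5 s.f.; limit is 2.
Rounded to 2 significant figures: 0.0033.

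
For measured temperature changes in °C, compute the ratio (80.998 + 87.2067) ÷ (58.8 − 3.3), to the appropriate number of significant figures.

80.998 + 87.2067 = 168.2047, limited to 3 d.p. → 6 s.f.; 58.8 − 3.3 = 55.5, limited to 1 d.p. → 3 s.f.
Carrying full precision, 168.2047 ÷ 55.5 = 3.03071531532…; keep min(6, 3) = 3 s.f.
Rounded to 3 significant figures: 3.03.

3.03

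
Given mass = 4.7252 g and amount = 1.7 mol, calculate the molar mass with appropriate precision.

molar mass = 4.7252 g ÷ 1.7 mol = 2.77952941176… g/mol.
4.7252 has 5 significant figures; 1.7 has 2.
Division/multiplication keeps the fewest: 2 significant figures.
Rounded: 2.8 g/mol.

2.8 g/mol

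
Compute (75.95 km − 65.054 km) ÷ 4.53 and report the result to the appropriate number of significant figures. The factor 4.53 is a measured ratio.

75.95 km − 65.054 km = 10.896 km; the difference is limited to 2 decimal places (4 s.f.).
Carrying full precision, 10.896 ÷ 4.53 = 2.40529801325… km; 4.53 has 3 s.f., so the result keeps min(4, 3) = 3 s.f.
Rounded to 3 significant figures: 2.41 km.

2.41 km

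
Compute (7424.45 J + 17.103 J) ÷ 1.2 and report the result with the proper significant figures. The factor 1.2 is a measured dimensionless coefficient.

6.2 × 10³ J

7424.45 J + 17.103 J = 7441.553 J; the sum is limited to 2 decimal places (6 s.f.).
Carrying full precision, 7441.553 ÷ 1.2 = 6201.29416667… J; 1.2 has 2 s.f., so the result keeps min(6, 2) = 2 s.f.
Rounded to 2 significant figures: 6.2 × 10³ J.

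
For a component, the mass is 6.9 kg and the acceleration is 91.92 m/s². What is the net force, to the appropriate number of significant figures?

net force = 6.9 kg × 91.92 m/s² = 634.248 N.
6.9 has 2 significant figures; 91.92 has 4.
Division/multiplication keeps the fewest: 2 significant figures.
Rounded: 6.3 × 10² N.

6.3 × 10² N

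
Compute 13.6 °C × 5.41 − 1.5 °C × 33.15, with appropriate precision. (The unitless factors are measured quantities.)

24 °C

13.6 × 5.41 = 73.576 → 73.6 °C (3 s.f., last digit at the 10^-1 place).
1.5 × 33.15 = 49.725 → 50. °C (2 s.f., last digit at the 10^0 place).
Difference: 23.851 °C; keep the coarser place, 10^0.
Result: 24 °C.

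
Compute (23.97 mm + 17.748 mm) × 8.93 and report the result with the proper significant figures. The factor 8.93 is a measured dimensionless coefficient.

23.97 mm + 17.748 mm = 41.718 mm; the sum is limited to 2 decimal places (4 s.f.).
Carrying full precision, 41.718 × 8.93 = 372.54174 mm; 8.93 has 3 s.f., so the result keeps min(4, 3) = 3 s.f.
Rounded to 3 significant figures: 3.73 × 10^2 mm.

3.73 × 10^2 mm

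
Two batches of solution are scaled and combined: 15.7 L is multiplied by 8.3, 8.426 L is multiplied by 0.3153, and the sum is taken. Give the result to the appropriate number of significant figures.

1.3 × 10² L

15.7 × 8.3 = 130.31 → 1.3 × 10² L (2 s.f., last digit at the 10^1 place).
8.426 × 0.3153 = 2.6567178 → 2.657 L (4 s.f., last digit at the 10^-3 place).
Sum: 132.9667178 L; keep the coarser place, 10^1.
Result: 1.3 × 10² L.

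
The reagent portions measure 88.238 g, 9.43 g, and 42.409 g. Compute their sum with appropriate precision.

1.4008 × 10^2 g

88.238 g + 9.43 g + 42.409 g = 140.077 g.
Addition/subtraction keeps the fewest decimal places: 88.238 → 3 decimal places, 9.43 → 2 decimal places, 42.409 → 3 decimal places; limit is 2.
Rounded to 2 decimal places: 1.4008 × 10^2 g.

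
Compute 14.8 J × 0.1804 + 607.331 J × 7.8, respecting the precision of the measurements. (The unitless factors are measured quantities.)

4.7 × 10^3 J

14.8 × 0.1804 = 2.66992 → 2.67 J (3 s.f., last digit at the 10^-2 place).
607.331 × 7.8 = 4737.1818 → 4.7 × 10^3 J (2 s.f., last digit at the 10^2 place).
Sum: 4739.85172 J; keep the coarser place, 10^2.
Result: 4.7 × 10^3 J.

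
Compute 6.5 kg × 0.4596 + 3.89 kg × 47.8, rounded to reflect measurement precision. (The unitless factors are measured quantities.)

189 kg

6.5 × 0.4596 = 2.9874 → 3.0 kg (2 s.f., last digit at the 10^-1 place).
3.89 × 47.8 = 185.942 → 186 kg (3 s.f., last digit at the 10^0 place).
Sum: 188.9294 kg; keep the coarser place, 10^0.
Result: 189 kg.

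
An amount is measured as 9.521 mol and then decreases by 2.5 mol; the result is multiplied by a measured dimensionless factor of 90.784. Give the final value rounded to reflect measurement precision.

9.521 mol − 2.5 mol = 7.021 mol; the difference is limited to 1 decimal place (2 s.f.).
Carrying full precision, 7.021 × 90.784 = 637.394464 mol; 90.784 has 5 s.f., so the result keeps min(2, 5) = 2 s.f.
Rounded to 2 significant figures: 6.4 × 10² mol.

6.4 × 10² mol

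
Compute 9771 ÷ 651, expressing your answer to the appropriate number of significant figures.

15.0

9771 ÷ 651 = 15.0092165899…
Multiplication/division keeps the fewest significant figures: 9771 → 4 s.f., 651 → 3 s.f.; limit is 3.
Rounded to 3 significant figures: 15.0.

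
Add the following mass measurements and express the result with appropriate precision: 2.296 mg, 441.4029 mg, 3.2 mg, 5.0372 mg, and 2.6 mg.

2.296 mg + 441.4029 mg + 3.2 mg + 5.0372 mg + 2.6 mg = 454.5361 mg.
Addition/subtraction keeps the fewest decimal places: 2.296 → 3 decimal places, 441.4029 → 4 decimal places, 3.2 → 1 decimal place, 5.0372 → 4 decimal places, 2.6 → 1 decimal place; limit is 1.
Rounded to 1 decimal place: 454.5 mg.

454.5 mg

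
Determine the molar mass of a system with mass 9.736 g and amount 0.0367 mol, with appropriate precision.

molar mass = 9.736 g ÷ 0.0367 mol = 265.286103542… g/mol.
9.736 has 4 significant figures; 0.0367 has 3.
Division/multiplication keeps the fewest: 3 significant figures.
Rounded: 265 g/mol.

265 g/mol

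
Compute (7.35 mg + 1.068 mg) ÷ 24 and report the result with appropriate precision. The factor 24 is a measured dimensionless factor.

7.35 mg + 1.068 mg = 8.418 mg; the sum is limited to 2 decimal places (3 s.f.).
Carrying full precision, 8.418 ÷ 24 = 0.35075 mg; 24 has 2 s.f., so the result keeps min(3, 2) = 2 s.f.
Rounded to 2 significant figures: 0.35 mg.

0.35 mg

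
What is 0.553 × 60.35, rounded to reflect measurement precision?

33.4

0.553 × 60.35 = 33.37355
Multiplication/division keeps the fewest significant figures: 0.553 → 3 s.f., 60.35 → 4 s.f.; limit is 3.
Rounded to 3 significant figures: 33.4.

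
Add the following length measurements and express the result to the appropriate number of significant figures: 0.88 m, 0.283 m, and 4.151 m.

0.88 m + 0.283 m + 4.151 m = 5.314 m.
Addition/subtraction keeps the fewest decimal places: 0.88 → 2 decimal places, 0.283 → 3 decimal places, 4.151 → 3 decimal places; limit is 2.
Rounded to 2 decimal places: 5.31 m.

5.31 m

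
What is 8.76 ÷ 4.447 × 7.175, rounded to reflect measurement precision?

8.76 ÷ 4.447 × 7.175 = 14.1337980661…
Multiplication/division keeps the fewest significant figures: 8.76 → 3 s.f., 4.447 → 4 s.f., 7.175 → 4 s.f.; limit is 3.
Rounded to 3 significant figures: 14.1.

14.1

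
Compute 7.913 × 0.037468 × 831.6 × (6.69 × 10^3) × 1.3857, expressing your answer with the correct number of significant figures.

7.913 × 0.037468 × 831.6 × (6.69 × 10^3) × 1.3857 = 2285659.28768…
Multiplication/division keeps the fewest significant figures: 7.913 → 4 s.f., 0.037468 → 5 s.f., 831.6 → 4 s.f., 6.69 × 10^3 → 3 s.f., 1.3857 → 5 s.f.; limit is 3.
Rounded to 3 significant figures: 2.29 × 10^6.

2.29 × 10^6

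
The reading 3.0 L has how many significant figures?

2

3.0: trailing zeros after a decimal point are significant.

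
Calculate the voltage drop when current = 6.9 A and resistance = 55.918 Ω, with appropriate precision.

3.9 × 10^2 V

voltage drop = 6.9 A × 55.918 Ω = 385.8342 V.
6.9 has 2 significant figures; 55.918 has 5.
Division/multiplication keeps the fewest: 2 significant figures.
Rounded: 3.9 × 10^2 V.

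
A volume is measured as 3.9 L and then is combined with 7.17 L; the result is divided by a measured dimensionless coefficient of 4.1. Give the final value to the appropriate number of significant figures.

2.7 L

3.9 L + 7.17 L = 11.07 L; the sum is limited to 1 decimal place (3 s.f.).
Carrying full precision, 11.07 ÷ 4.1 = 2.7 L; 4.1 has 2 s.f., so the result keeps min(3, 2) = 2 s.f.
Rounded to 2 significant figures: 2.7 L.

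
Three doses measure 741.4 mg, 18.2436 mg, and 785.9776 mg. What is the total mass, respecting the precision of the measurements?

1545.6 mg

741.4 mg + 18.2436 mg + 785.9776 mg = 1545.6212 mg.
Addition/subtraction keeps the fewest decimal places: 741.4 → 1 decimal place, 18.2436 → 4 decimal places, 785.9776 → 4 decimal places; limit is 1.
Rounded to 1 decimal place: 1545.6 mg.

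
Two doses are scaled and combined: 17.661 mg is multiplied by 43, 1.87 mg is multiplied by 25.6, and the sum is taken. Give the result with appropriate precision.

8.1 × 10^2 mg

17.661 × 43 = 759.423 → 7.6 × 10^2 mg (2 s.f., last digit at the 10^1 place).
1.87 × 25.6 = 47.872 → 47.9 mg (3 s.f., last digit at the 10^-1 place).
Sum: 807.295 mg; keep the coarser place, 10^1.
Result: 8.1 × 10^2 mg.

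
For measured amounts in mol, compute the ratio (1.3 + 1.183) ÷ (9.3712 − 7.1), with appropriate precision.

1.3 + 1.183 = 2.483, limited to 1 d.p. → 2 s.f.; 9.3712 − 7.1 = 2.2712, limited to 1 d.p. → 2 s.f.
Carrying full precision, 2.483 ÷ 2.2712 = 1.09325466714…; keep min(2, 2) = 2 s.f.
Rounded to 2 significant figures: 1.1.

1.1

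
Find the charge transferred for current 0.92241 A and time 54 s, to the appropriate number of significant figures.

charge transferred = 0.92241 A × 54 s = 49.81014 C.
0.92241 has 5 significant figures; 54 has 2.
Division/multiplication keeps the fewest: 2 significant figures.
Rounded: 5.0 × 10¹ C.

5.0 × 10¹ C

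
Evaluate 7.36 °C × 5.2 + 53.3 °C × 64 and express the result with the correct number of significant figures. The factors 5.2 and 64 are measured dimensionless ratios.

3.4 × 10^3 °C

7.36 × 5.2 = 38.272 → 38 °C (2 s.f., last digit at the 10^0 place).
53.3 × 64 = 3411.2 → 3.4 × 10^3 °C (2 s.f., last digit at the 10^2 place).
Sum: 3449.472 °C; keep the coarser place, 10^2.
Result: 3.4 × 10^3 °C.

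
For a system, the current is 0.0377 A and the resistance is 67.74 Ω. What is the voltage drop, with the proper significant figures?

voltage drop = 0.0377 A × 67.74 Ω = 2.553798 V.
0.0377 has 3 significant figures; 67.74 has 4.
Division/multiplication keeps the fewest: 3 significant figures.
Rounded: 2.55 V.

2.55 V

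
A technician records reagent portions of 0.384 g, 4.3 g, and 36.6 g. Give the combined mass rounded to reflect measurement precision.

0.384 g + 4.3 g + 36.6 g = 41.284 g.
Addition/subtraction keeps the fewest decimal places: 0.384 → 3 decimal places, 4.3 → 1 decimal place, 36.6 → 1 decimal place; limit is 1.
Rounded to 1 decimal place: 41.3 g.

41.3 g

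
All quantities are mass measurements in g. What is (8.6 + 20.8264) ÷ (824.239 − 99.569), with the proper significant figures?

0.0406

8.6 + 20.8264 = 29.4264, limited to 1 d.p. → 3 s.f.; 824.239 − 99.569 = 724.670, limited to 3 d.p. → 6 s.f.
Carrying full precision, 29.4264 ÷ 724.670 = 0.0406066209447…; keep min(3, 6) = 3 s.f.
Rounded to 3 significant figures: 0.0406.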